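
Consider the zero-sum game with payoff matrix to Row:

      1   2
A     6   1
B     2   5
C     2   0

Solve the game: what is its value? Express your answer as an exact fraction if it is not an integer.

7/2

Row minima: A → 1, B → 2, C → 0; maximin = 2.
Column maxima: 1 → 6, 2 → 5; minimax = 5.
2 ≠ 5, so there is no saddle point; optimal play is mixed.
C is strictly dominated by A, so Row never plays it.
On the remaining 2×2 (A, B vs 1, 2):
Let Row play A with probability p. Expected payoff against 1: 6p + 2(1−p) = 4p + 2; against 2: 1p + 5(1−p) = −4p + 5.
Setting these equal: 4p + 2 = −4p + 5 ⇒ 8p = 3 ⇒ p = 3/8, and the value is (4)·(3/8) + 2 = 7/2.
For Column: with q = P(1), equating A's and B's payoffs gives 5q + 1 = −3q + 5 ⇒ q = 1/2.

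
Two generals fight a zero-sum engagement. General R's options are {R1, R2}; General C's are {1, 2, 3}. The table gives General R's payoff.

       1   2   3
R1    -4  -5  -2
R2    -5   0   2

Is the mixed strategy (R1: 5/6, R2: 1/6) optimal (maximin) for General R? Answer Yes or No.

Yes

Against 1 this mix gives (5/6)·(-4) + (1/6)·(-5) = -25/6.
Against 2 this mix gives (5/6)·(-5) + (1/6)·0 = -25/6.
Against 3 this mix gives (5/6)·(-2) + (1/6)·2 = -4/3.
All of General C's active replies (1, 2) yield -25/6, and no column does worse for General R. The mix makes General C indifferent and guarantees -25/6, so it is optimal.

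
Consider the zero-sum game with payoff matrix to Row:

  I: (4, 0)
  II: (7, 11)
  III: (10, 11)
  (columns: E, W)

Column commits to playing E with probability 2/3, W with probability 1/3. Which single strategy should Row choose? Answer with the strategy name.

III

Expected payoff of I: (2/3)·4 + (1/3)·0 = 8/3.
Expected payoff of II: (2/3)·7 + (1/3)·11 = 25/3.
Expected payoff of III: (2/3)·10 + (1/3)·11 = 31/3.
The largest is 31/3, so Row's best response is III.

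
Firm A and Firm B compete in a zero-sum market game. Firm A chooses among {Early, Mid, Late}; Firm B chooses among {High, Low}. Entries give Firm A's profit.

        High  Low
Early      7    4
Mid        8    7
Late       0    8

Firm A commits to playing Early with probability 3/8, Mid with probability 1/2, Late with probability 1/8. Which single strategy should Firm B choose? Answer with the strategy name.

If Firm B plays High, Firm A's expected payoff is (3/8)·7 + (1/2)·8 + (1/8)·0 = 53/8.
If Firm B plays Low, Firm A's expected payoff is (3/8)·4 + (1/2)·7 + (1/8)·8 = 6.
Firm B minimizes Firm A's payoff; the smallest is 6, so the best response is Low.

Low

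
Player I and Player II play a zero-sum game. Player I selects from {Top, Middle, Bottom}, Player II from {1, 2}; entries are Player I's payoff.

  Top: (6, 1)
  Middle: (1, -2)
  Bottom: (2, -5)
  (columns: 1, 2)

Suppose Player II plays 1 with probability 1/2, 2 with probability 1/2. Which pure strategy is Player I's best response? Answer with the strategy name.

Top

Expected payoff of Top: (1/2)·6 + (1/2)·1 = 7/2.
Expected payoff of Middle: (1/2)·1 + (1/2)·(-2) = -1/2.
Expected payoff of Bottom: (1/2)·2 + (1/2)·(-5) = -3/2.
The largest is 7/2, so Player I's best response is Top.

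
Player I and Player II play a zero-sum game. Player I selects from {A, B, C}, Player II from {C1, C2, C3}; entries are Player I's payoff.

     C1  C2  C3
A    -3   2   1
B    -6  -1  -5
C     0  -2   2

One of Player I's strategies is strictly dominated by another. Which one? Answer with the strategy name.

B

A gives a strictly higher payoff than B against every column: -3 > -6, 2 > -1, 1 > -5.
So B is strictly dominated and Player I never plays it.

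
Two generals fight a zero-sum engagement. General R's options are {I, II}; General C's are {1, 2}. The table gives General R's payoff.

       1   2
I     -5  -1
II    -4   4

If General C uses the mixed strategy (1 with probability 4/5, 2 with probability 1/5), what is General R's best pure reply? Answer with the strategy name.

II

Expected payoff of I: (4/5)·(-5) + (1/5)·(-1) = -21/5.
Expected payoff of II: (4/5)·(-4) + (1/5)·4 = -12/5.
The largest is -12/5, so General R's best response is II.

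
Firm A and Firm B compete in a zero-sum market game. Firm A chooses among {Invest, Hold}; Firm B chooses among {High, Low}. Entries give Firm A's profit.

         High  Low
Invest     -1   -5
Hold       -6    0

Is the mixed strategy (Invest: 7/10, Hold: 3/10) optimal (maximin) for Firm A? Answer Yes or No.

Against High this mix gives (7/10)·(-1) + (3/10)·(-6) = -5/2.
Against Low this mix gives (7/10)·(-5) + (3/10)·0 = -7/2.
Firm B will play Low, holding Firm A to -7/2. Shifting weight toward the row that does better against Low would raise this floor (the equalizing mix achieves -3 against both Low and High), so the proposed strategy is not optimal.

No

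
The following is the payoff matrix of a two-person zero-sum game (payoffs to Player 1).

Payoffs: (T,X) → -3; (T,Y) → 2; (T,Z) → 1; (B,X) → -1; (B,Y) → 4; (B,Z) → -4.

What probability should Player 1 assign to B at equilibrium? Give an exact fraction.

Row minima: T → -3, B → -4; maximin = -3.
Column maxima: X → -1, Y → 4, Z → 1; minimax = -1.
-3 ≠ -1, so there is no saddle point; optimal play is mixed.
Y is strictly dominated by X (it gives Player 1 strictly more in every row), so Player 2 never plays it.
On the remaining 2×2 (T, B vs X, Z):
Let Player 1 play T with probability p. Expected payoff against X: (-3)p + (-1)(1−p) = −2p − 1; against Z: 1p + (-4)(1−p) = 5p − 4.
Setting these equal: −2p − 1 = 5p − 4 ⇒ −7p = -3 ⇒ p = 3/7, and the value is (-2)·(3/7) − 1 = -13/7.
For Player 2: with q = P(X), equating T's and B's payoffs gives −4q + 1 = 3q − 4 ⇒ q = 5/7.

4/7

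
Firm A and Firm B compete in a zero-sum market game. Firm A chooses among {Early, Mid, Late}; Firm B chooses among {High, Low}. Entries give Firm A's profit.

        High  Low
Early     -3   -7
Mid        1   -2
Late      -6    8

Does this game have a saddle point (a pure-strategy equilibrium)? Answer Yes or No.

Row minima: Early → -7, Mid → -2, Late → -6; maximin = -2.
Column maxima: High → 1, Low → 8; minimax = 1.
-2 ≠ 1, so no pure-strategy equilibrium exists.

No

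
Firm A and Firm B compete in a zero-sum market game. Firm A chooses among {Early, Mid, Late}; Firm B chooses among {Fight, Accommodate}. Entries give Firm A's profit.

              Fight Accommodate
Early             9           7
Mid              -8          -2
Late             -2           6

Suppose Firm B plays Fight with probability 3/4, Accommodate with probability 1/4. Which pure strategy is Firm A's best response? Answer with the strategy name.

Early

Expected payoff of Early: (3/4)·9 + (1/4)·7 = 17/2.
Expected payoff of Mid: (3/4)·(-8) + (1/4)·(-2) = -13/2.
Expected payoff of Late: (3/4)·(-2) + (1/4)·6 = 0.
The largest is 17/2, so Firm A's best response is Early.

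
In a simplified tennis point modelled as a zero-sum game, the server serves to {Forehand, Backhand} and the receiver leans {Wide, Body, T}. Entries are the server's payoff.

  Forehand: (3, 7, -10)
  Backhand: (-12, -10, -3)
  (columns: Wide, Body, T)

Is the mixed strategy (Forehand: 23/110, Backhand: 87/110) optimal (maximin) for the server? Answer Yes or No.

Against Wide this mix gives (23/110)·3 + (87/110)·(-12) = -195/22.
Against Body this mix gives (23/110)·7 + (87/110)·(-10) = -709/110.
Against T this mix gives (23/110)·(-10) + (87/110)·(-3) = -491/110.
The receiver will play Wide, holding the server to -195/22. Shifting weight toward the row that does better against Wide would raise this floor (the equalizing mix achieves -129/22 against both Wide and T), so the proposed strategy is not optimal.

No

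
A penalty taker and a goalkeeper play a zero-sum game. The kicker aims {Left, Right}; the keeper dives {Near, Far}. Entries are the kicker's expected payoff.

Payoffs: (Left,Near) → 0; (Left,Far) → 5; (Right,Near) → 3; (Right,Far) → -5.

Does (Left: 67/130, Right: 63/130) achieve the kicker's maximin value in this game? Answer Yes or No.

No

Against Near this mix gives (67/130)·0 + (63/130)·3 = 189/130.
Against Far this mix gives (67/130)·5 + (63/130)·(-5) = 2/13.
The keeper will play Far, holding the kicker to 2/13. Shifting weight toward the row that does better against Far would raise this floor (the equalizing mix achieves 15/13 against both Far and Near), so the proposed strategy is not optimal.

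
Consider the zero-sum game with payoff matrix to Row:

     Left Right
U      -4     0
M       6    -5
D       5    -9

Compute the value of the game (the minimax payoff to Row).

-4/3

Row minima: U → -4, M → -5, D → -9; maximin = -4.
Column maxima: Left → 6, Right → 0; minimax = 0.
-4 ≠ 0, so there is no saddle point; optimal play is mixed.
D is strictly dominated by M, so Row never plays it.
On the remaining 2×2 (U, M vs Left, Right):
Let Row play U with probability p. Expected payoff against Left: (-4)p + 6(1−p) = −10p + 6; against Right: 0p + (-5)(1−p) = 5p − 5.
Setting these equal: −10p + 6 = 5p − 5 ⇒ −15p = -11 ⇒ p = 11/15, and the value is (-10)·(11/15) + 6 = -4/3.
For Column: with q = P(Left), equating U's and M's payoffs gives −4q = 11q − 5 ⇒ q = 1/3.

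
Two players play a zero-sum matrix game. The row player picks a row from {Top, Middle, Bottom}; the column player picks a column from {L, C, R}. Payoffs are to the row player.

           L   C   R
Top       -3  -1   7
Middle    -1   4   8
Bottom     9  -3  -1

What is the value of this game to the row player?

33/17

Row minima: Top → -3, Middle → -1, Bottom → -3; maximin = -1.
Column maxima: L → 9, C → 4, R → 8; minimax = 4.
-1 ≠ 4, so there is no saddle point; optimal play is mixed.
Top is strictly dominated by Middle, so the row player never plays it.
R is strictly dominated by C (it gives the row player strictly more in every row), so the column player never plays it.
On the remaining 2×2 (Middle, Bottom vs L, C):
Let the row player play Middle with probability p. Expected payoff against L: (-1)p + 9(1−p) = −10p + 9; against C: 4p + (-3)(1−p) = 7p − 3.
Setting these equal: −10p + 9 = 7p − 3 ⇒ −17p = -12 ⇒ p = 12/17, and the value is (-10)·(12/17) + 9 = 33/17.
For the column player: with q = P(L), equating Middle's and Bottom's payoffs gives −5q + 4 = 12q − 3 ⇒ q = 7/17.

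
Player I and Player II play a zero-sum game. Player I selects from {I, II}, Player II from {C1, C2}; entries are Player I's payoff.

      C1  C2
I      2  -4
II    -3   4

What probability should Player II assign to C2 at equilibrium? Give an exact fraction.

5/13

Row minima: I → -4, II → -3; maximin = -3.
Column maxima: C1 → 2, C2 → 4; minimax = 2.
-3 ≠ 2, so there is no saddle point; optimal play is mixed.
Let Player I play I with probability p. Expected payoff against C1: 2p + (-3)(1−p) = 5p − 3; against C2: (-4)p + 4(1−p) = −8p + 4.
Setting these equal: 5p − 3 = −8p + 4 ⇒ 13p = 7 ⇒ p = 7/13, and the value is (5)·(7/13) − 3 = -4/13.
For Player II: with q = P(C1), equating I's and II's payoffs gives 6q − 4 = −7q + 4 ⇒ q = 8/13.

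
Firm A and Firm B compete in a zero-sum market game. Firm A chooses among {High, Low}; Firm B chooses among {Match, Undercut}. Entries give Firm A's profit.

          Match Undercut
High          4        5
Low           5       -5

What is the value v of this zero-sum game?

45/11

Row minima: High → 4, Low → -5; maximin = 4.
Column maxima: Match → 5, Undercut → 5; minimax = 5.
4 ≠ 5, so there is no saddle point; optimal play is mixed.
Let Firm A play High with probability p. Expected payoff against Match: 4p + 5(1−p) = −p + 5; against Undercut: 5p + (-5)(1−p) = 10p − 5.
Setting these equal: −p + 5 = 10p − 5 ⇒ −11p = -10 ⇒ p = 10/11, and the value is (-1)·(10/11) + 5 = 45/11.
For Firm B: with q = P(Match), equating High's and Low's payoffs gives −q + 5 = 10q − 5 ⇒ q = 10/11.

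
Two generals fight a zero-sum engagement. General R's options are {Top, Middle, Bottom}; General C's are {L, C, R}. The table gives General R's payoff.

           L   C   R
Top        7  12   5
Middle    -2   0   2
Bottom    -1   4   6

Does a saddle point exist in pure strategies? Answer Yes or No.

No

Row minima: Top → 5, Middle → -2, Bottom → -1; maximin = 5.
Column maxima: L → 7, C → 12, R → 6; minimax = 6.
5 ≠ 6, so no pure-strategy equilibrium exists.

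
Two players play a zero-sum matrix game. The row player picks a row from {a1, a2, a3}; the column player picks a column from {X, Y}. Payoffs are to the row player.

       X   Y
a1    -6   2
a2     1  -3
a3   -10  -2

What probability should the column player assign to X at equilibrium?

5/12

Row minima: a1 → -6, a2 → -3, a3 → -10; maximin = -3.
Column maxima: X → 1, Y → 2; minimax = 1.
-3 ≠ 1, so there is no saddle point; optimal play is mixed.
a3 is strictly dominated by a1, so the row player never plays it.
On the remaining 2×2 (a1, a2 vs X, Y):
Let the row player play a1 with probability p. Expected payoff against X: (-6)p + 1(1−p) = −7p + 1; against Y: 2p + (-3)(1−p) = 5p − 3.
Setting these equal: −7p + 1 = 5p − 3 ⇒ −12p = -4 ⇒ p = 1/3, and the value is (-7)·(1/3) + 1 = -4/3.
For the column player: with q = P(X), equating a1's and a2's payoffs gives −8q + 2 = 4q − 3 ⇒ q = 5/12.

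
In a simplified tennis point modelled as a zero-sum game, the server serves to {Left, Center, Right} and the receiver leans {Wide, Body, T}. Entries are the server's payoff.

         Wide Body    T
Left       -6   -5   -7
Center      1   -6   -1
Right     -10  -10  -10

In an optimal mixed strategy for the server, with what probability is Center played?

2/7

Row minima: Left → -7, Center → -6, Right → -10; maximin = -6.
Column maxima: Wide → 1, Body → -5, T → -1; minimax = -5.
-6 ≠ -5, so there is no saddle point; optimal play is mixed.
Right is strictly dominated by Left, so the server never plays it.
With Right eliminated, Wide is strictly dominated by T (it gives the server strictly more in every remaining row), so the receiver never plays it.
On the remaining 2×2 (Left, Center vs Body, T):
Let the server play Left with probability p. Expected payoff against Body: (-5)p + (-6)(1−p) = p − 6; against T: (-7)p + (-1)(1−p) = −6p − 1.
Setting these equal: p − 6 = −6p − 1 ⇒ 7p = 5 ⇒ p = 5/7, and the value is (1)·(5/7) − 6 = -37/7.
For the receiver: with q = P(Body), equating Left's and Center's payoffs gives 2q − 7 = −5q − 1 ⇒ q = 6/7.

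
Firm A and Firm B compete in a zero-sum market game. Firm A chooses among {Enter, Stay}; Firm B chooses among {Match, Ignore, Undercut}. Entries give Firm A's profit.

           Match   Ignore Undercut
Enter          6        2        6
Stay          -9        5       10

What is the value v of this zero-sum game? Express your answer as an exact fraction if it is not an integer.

8/3

Row minima: Enter → 2, Stay → -9; maximin = 2.
Column maxima: Match → 6, Ignore → 5, Undercut → 10; minimax = 5.
2 ≠ 5, so there is no saddle point; optimal play is mixed.
Undercut is strictly dominated by Ignore (it gives Firm A strictly more in every row), so Firm B never plays it.
On the remaining 2×2 (Enter, Stay vs Match, Ignore):
Let Firm A play Enter with probability p. Expected payoff against Match: 6p + (-9)(1−p) = 15p − 9; against Ignore: 2p + 5(1−p) = −3p + 5.
Setting these equal: 15p − 9 = −3p + 5 ⇒ 18p = 14 ⇒ p = 7/9, and the value is (15)·(7/9) − 9 = 8/3.
For Firm B: with q = P(Match), equating Enter's and Stay's payoffs gives 4q + 2 = −14q + 5 ⇒ q = 1/6.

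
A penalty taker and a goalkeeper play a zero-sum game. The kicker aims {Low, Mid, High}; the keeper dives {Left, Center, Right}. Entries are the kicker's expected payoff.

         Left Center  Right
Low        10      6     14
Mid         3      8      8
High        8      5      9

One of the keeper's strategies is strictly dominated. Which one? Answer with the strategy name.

Right

Left holds the kicker's payoff strictly below Right in every row: 10 < 14, 3 < 8, 8 < 9.
So Right is strictly dominated for the keeper.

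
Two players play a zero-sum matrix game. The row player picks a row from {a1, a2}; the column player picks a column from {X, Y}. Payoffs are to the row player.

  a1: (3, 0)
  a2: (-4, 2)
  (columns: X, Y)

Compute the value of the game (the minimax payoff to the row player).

Row minima: a1 → 0, a2 → -4; maximin = 0.
Column maxima: X → 3, Y → 2; minimax = 2.
0 ≠ 2, so there is no saddle point; optimal play is mixed.
Let the row player play a1 with probability p. Expected payoff against X: 3p + (-4)(1−p) = 7p − 4; against Y: 0p + 2(1−p) = −2p + 2.
Setting these equal: 7p − 4 = −2p + 2 ⇒ 9p = 6 ⇒ p = 2/3, and the value is (7)·(2/3) − 4 = 2/3.
For the column player: with q = P(X), equating a1's and a2's payoffs gives 3q = −6q + 2 ⇒ q = 2/9.

2/3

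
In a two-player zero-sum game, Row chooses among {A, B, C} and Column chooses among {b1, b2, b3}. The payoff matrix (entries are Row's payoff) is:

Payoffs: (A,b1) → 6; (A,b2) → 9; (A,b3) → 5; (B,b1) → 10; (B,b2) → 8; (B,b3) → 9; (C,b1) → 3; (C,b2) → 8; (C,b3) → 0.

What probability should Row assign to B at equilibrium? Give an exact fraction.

Row minima: A → 5, B → 8, C → 0; maximin = 8.
Column maxima: b1 → 10, b2 → 9, b3 → 9; minimax = 9.
8 ≠ 9, so there is no saddle point; optimal play is mixed.
C is strictly dominated by A, so Row never plays it.
b1 is strictly dominated by b3 (it gives Row strictly more in every row), so Column never plays it.
On the remaining 2×2 (A, B vs b2, b3):
Let Row play A with probability p. Expected payoff against b2: 9p + 8(1−p) = p + 8; against b3: 5p + 9(1−p) = −4p + 9.
Setting these equal: p + 8 = −4p + 9 ⇒ 5p = 1 ⇒ p = 1/5, and the value is (1)·(1/5) + 8 = 41/5.
For Column: with q = P(b2), equating A's and B's payoffs gives 4q + 5 = −q + 9 ⇒ q = 4/5.

4/5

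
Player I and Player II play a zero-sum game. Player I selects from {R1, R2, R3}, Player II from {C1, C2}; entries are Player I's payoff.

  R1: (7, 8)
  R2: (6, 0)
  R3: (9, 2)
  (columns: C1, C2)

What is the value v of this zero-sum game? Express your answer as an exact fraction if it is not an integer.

Row minima: R1 → 7, R2 → 0, R3 → 2; maximin = 7.
Column maxima: C1 → 9, C2 → 8; minimax = 8.
7 ≠ 8, so there is no saddle point; optimal play is mixed.
R2 is strictly dominated by R1, so Player I never plays it.
On the remaining 2×2 (R1, R3 vs C1, C2):
Let Player I play R1 with probability p. Expected payoff against C1: 7p + 9(1−p) = −2p + 9; against C2: 8p + 2(1−p) = 6p + 2.
Setting these equal: −2p + 9 = 6p + 2 ⇒ −8p = -7 ⇒ p = 7/8, and the value is (-2)·(7/8) + 9 = 29/4.
For Player II: with q = P(C1), equating R1's and R3's payoffs gives −q + 8 = 7q + 2 ⇒ q = 3/4.

29/4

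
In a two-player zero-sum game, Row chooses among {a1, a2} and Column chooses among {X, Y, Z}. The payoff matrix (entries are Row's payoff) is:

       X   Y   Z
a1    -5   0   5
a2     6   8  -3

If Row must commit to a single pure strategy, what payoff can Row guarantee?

-3

Row minima: a1 → -5, a2 → -3.
The best of these is -3.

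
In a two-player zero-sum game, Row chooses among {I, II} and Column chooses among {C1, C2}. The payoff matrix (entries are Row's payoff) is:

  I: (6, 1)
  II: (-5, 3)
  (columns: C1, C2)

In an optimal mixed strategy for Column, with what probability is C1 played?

Row minima: I → 1, II → -5; maximin = 1.
Column maxima: C1 → 6, C2 → 3; minimax = 3.
1 ≠ 3, so there is no saddle point; optimal play is mixed.
Let Row play I with probability p. Expected payoff against C1: 6p + (-5)(1−p) = 11p − 5; against C2: 1p + 3(1−p) = −2p + 3.
Setting these equal: 11p − 5 = −2p + 3 ⇒ 13p = 8 ⇒ p = 8/13, and the value is (11)·(8/13) − 5 = 23/13.
For Column: with q = P(C1), equating I's and II's payoffs gives 5q + 1 = −8q + 3 ⇒ q = 2/13.

2/13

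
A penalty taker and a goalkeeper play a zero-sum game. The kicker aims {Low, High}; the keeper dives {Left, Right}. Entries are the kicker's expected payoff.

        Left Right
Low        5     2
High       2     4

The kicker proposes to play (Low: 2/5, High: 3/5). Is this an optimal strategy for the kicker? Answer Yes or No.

Yes

Against Left this mix gives (2/5)·5 + (3/5)·2 = 16/5.
Against Right this mix gives (2/5)·2 + (3/5)·4 = 16/5.
All of the keeper's active replies (Left, Right) yield 16/5, and no column does worse for the kicker. The mix makes the keeper indifferent and guarantees 16/5, so it is optimal.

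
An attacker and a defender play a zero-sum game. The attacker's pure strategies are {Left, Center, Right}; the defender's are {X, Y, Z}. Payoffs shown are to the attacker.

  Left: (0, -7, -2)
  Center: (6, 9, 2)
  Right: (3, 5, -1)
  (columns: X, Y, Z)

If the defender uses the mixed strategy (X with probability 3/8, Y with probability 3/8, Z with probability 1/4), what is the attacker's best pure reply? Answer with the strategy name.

Center

Expected payoff of Left: (3/8)·0 + (3/8)·(-7) + (1/4)·(-2) = -25/8.
Expected payoff of Center: (3/8)·6 + (3/8)·9 + (1/4)·2 = 49/8.
Expected payoff of Right: (3/8)·3 + (3/8)·5 + (1/4)·(-1) = 11/4.
The largest is 49/8, so the attacker's best response is Center.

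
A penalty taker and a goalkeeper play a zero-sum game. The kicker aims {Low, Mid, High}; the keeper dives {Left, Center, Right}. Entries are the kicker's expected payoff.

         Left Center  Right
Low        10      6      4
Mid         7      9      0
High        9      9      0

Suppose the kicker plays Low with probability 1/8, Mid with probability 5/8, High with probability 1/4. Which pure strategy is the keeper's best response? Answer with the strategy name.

Right

If the keeper plays Left, the kicker's expected payoff is (1/8)·10 + (5/8)·7 + (1/4)·9 = 63/8.
If the keeper plays Center, the kicker's expected payoff is (1/8)·6 + (5/8)·9 + (1/4)·9 = 69/8.
If the keeper plays Right, the kicker's expected payoff is (1/8)·4 + (5/8)·0 + (1/4)·0 = 1/2.
The keeper minimizes the kicker's payoff; the smallest is 1/2, so the best response is Right.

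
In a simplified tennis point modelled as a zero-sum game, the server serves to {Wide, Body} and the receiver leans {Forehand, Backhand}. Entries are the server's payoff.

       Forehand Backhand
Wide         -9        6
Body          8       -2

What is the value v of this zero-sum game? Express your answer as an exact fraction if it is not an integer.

Row minima: Wide → -9, Body → -2; maximin = -2.
Column maxima: Forehand → 8, Backhand → 6; minimax = 6.
-2 ≠ 6, so there is no saddle point; optimal play is mixed.
Let the server play Wide with probability p. Expected payoff against Forehand: (-9)p + 8(1−p) = −17p + 8; against Backhand: 6p + (-2)(1−p) = 8p − 2.
Setting these equal: −17p + 8 = 8p − 2 ⇒ −25p = -10 ⇒ p = 2/5, and the value is (-17)·(2/5) + 8 = 6/5.
For the receiver: with q = P(Forehand), equating Wide's and Body's payoffs gives −15q + 6 = 10q − 2 ⇒ q = 8/25.

6/5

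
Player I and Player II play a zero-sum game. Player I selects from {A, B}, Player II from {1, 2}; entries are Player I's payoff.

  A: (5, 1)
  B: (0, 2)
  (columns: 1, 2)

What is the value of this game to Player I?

5/3

Row minima: A → 1, B → 0; maximin = 1.
Column maxima: 1 → 5, 2 → 2; minimax = 2.
1 ≠ 2, so there is no saddle point; optimal play is mixed.
Let Player I play A with probability p. Expected payoff against 1: 5p + 0(1−p) = 5p; against 2: 1p + 2(1−p) = −p + 2.
Setting these equal: 5p = −p + 2 ⇒ 6p = 2 ⇒ p = 1/3, and the value is (5)·(1/3) = 5/3.
For Player II: with q = P(1), equating A's and B's payoffs gives 4q + 1 = −2q + 2 ⇒ q = 1/6.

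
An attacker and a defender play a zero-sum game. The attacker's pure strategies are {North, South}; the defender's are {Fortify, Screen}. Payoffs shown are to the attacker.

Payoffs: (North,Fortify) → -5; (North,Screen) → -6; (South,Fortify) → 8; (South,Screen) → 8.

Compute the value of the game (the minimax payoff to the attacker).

8

Row minima: North → -6, South → 8; maximin = 8.
Column maxima: Fortify → 8, Screen → 8; minimax = 8.
Since maximin = minimax = 8, there is a saddle point and the value is 8.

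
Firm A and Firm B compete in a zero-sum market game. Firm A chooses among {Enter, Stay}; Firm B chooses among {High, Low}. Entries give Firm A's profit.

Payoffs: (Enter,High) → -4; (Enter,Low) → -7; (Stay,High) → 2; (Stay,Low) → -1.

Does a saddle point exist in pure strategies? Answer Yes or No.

Row minima: Enter → -7, Stay → -1; maximin = -1.
Column maxima: High → 2, Low → -1; minimax = -1.
maximin = minimax = -1, so a saddle point exists.

Yes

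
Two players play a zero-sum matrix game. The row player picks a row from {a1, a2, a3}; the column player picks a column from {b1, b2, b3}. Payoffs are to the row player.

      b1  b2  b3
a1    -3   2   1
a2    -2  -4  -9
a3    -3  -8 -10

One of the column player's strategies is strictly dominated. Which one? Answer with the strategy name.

b2

b3 holds the row player's payoff strictly below b2 in every row: 1 < 2, -9 < -4, -10 < -8.
So b2 is strictly dominated for the column player.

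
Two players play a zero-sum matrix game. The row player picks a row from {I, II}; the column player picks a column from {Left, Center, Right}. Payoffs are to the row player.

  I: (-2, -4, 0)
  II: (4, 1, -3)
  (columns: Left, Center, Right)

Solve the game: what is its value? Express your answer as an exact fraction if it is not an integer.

Row minima: I → -4, II → -3; maximin = -3.
Column maxima: Left → 4, Center → 1, Right → 0; minimax = 0.
-3 ≠ 0, so there is no saddle point; optimal play is mixed.
Left is strictly dominated by Center (it gives the row player strictly more in every row), so the column player never plays it.
On the remaining 2×2 (I, II vs Center, Right):
Let the row player play I with probability p. Expected payoff against Center: (-4)p + 1(1−p) = −5p + 1; against Right: 0p + (-3)(1−p) = 3p − 3.
Setting these equal: −5p + 1 = 3p − 3 ⇒ −8p = -4 ⇒ p = 1/2, and the value is (-5)·(1/2) + 1 = -3/2.
For the column player: with q = P(Center), equating I's and II's payoffs gives −4q = 4q − 3 ⇒ q = 3/8.

-3/2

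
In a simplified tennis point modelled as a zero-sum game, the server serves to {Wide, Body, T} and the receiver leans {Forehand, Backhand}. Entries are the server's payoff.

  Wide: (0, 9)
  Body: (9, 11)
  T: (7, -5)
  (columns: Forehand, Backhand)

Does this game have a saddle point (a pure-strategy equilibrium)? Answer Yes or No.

Yes

Row minima: Wide → 0, Body → 9, T → -5; maximin = 9.
Column maxima: Forehand → 9, Backhand → 11; minimax = 9.
maximin = minimax = 9, so a saddle point exists.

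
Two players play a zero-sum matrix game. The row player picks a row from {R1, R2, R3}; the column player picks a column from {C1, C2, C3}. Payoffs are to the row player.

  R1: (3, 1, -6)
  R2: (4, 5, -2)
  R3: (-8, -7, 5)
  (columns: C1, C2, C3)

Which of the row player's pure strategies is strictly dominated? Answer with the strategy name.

R1

R2 gives a strictly higher payoff than R1 against every column: 4 > 3, 5 > 1, -2 > -6.
So R1 is strictly dominated and the row player never plays it.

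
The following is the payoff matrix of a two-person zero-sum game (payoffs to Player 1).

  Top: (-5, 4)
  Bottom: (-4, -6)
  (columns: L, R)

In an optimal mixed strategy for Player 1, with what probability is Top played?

Row minima: Top → -5, Bottom → -6; maximin = -5.
Column maxima: L → -4, R → 4; minimax = -4.
-5 ≠ -4, so there is no saddle point; optimal play is mixed.
Let Player 1 play Top with probability p. Expected payoff against L: (-5)p + (-4)(1−p) = −p − 4; against R: 4p + (-6)(1−p) = 10p − 6.
Setting these equal: −p − 4 = 10p − 6 ⇒ −11p = -2 ⇒ p = 2/11, and the value is (-1)·(2/11) − 4 = -46/11.
For Player 2: with q = P(L), equating Top's and Bottom's payoffs gives −9q + 4 = 2q − 6 ⇒ q = 10/11.

2/11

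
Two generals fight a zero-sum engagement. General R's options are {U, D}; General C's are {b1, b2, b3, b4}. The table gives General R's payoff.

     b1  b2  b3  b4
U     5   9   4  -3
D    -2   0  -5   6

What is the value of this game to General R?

1/2

Row minima: U → -3, D → -5; maximin = -3.
Column maxima: b1 → 5, b2 → 9, b3 → 4, b4 → 6; minimax = 4.
-3 ≠ 4, so there is no saddle point; optimal play is mixed.
b1 is strictly dominated by b3 (it gives General R strictly more in every row), so General C never plays it.
b2 is strictly dominated by b3 (it gives General R strictly more in every row), so General C never plays it.
On the remaining 2×2 (U, D vs b3, b4):
Let General R play U with probability p. Expected payoff against b3: 4p + (-5)(1−p) = 9p − 5; against b4: (-3)p + 6(1−p) = −9p + 6.
Setting these equal: 9p − 5 = −9p + 6 ⇒ 18p = 11 ⇒ p = 11/18, and the value is (9)·(11/18) − 5 = 1/2.
For General C: with q = P(b3), equating U's and D's payoffs gives 7q − 3 = −11q + 6 ⇒ q = 1/2.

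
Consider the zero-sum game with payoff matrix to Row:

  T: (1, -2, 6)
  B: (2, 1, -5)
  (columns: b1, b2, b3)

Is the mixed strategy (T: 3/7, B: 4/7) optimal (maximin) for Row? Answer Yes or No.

Against b1 this mix gives (3/7)·1 + (4/7)·2 = 11/7.
Against b2 this mix gives (3/7)·(-2) + (4/7)·1 = -2/7.
Against b3 this mix gives (3/7)·6 + (4/7)·(-5) = -2/7.
All of Column's active replies (b2, b3) yield -2/7, and no column does worse for Row. The mix makes Column indifferent and guarantees -2/7, so it is optimal.

Yes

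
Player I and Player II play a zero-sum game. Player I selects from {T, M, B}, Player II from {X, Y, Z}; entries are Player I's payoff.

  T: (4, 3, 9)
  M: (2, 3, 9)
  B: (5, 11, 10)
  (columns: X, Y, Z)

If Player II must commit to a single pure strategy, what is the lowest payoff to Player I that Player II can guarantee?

Column maxima: X → 5, Y → 11, Z → 10.
The smallest of these is 5.

5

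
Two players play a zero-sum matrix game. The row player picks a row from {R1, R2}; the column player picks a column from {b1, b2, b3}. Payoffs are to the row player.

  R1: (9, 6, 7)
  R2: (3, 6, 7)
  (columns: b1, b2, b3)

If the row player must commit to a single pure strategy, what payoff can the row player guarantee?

Row minima: R1 → 6, R2 → 3.
The best of these is 6.

6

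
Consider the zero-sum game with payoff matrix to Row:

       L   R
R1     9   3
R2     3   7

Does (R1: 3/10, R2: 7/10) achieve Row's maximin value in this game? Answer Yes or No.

No

Against L this mix gives (3/10)·9 + (7/10)·3 = 24/5.
Against R this mix gives (3/10)·3 + (7/10)·7 = 29/5.
Column will play L, holding Row to 24/5. Shifting weight toward the row that does better against L would raise this floor (the equalizing mix achieves 27/5 against both L and R), so the proposed strategy is not optimal.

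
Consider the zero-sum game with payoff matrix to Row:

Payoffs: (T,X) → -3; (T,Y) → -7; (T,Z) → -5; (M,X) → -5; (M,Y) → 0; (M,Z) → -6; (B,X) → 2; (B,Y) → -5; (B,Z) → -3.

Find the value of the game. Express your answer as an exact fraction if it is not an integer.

-15/4

Row minima: T → -7, M → -6, B → -5; maximin = -5.
Column maxima: X → 2, Y → 0, Z → -3; minimax = -3.
-5 ≠ -3, so there is no saddle point; optimal play is mixed.
T is strictly dominated by B, so Row never plays it.
X is strictly dominated by Z (it gives Row strictly more in every row), so Column never plays it.
On the remaining 2×2 (M, B vs Y, Z):
Let Row play M with probability p. Expected payoff against Y: 0p + (-5)(1−p) = 5p − 5; against Z: (-6)p + (-3)(1−p) = −3p − 3.
Setting these equal: 5p − 5 = −3p − 3 ⇒ 8p = 2 ⇒ p = 1/4, and the value is (5)·(1/4) − 5 = -15/4.
For Column: with q = P(Y), equating M's and B's payoffs gives 6q − 6 = −2q − 3 ⇒ q = 3/8.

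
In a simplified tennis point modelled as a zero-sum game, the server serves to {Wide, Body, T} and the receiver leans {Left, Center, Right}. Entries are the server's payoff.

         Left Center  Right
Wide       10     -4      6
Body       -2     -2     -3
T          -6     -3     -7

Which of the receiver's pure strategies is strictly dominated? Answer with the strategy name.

Right holds the server's payoff strictly below Left in every row: 6 < 10, -3 < -2, -7 < -6.
So Left is strictly dominated for the receiver.

Left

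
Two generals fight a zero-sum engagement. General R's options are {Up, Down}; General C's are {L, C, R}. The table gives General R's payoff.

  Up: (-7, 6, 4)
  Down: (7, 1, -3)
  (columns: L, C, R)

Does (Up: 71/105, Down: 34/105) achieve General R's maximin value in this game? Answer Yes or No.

Against L this mix gives (71/105)·(-7) + (34/105)·7 = -37/15.
Against C this mix gives (71/105)·6 + (34/105)·1 = 92/21.
Against R this mix gives (71/105)·4 + (34/105)·(-3) = 26/15.
General C will play L, holding General R to -37/15. Shifting weight toward the row that does better against L would raise this floor (the equalizing mix achieves 1/3 against both L and R), so the proposed strategy is not optimal.

No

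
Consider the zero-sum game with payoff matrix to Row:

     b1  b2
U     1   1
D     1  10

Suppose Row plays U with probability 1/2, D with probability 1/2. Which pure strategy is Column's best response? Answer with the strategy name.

b1

If Column plays b1, Row's expected payoff is (1/2)·1 + (1/2)·1 = 1.
If Column plays b2, Row's expected payoff is (1/2)·1 + (1/2)·10 = 11/2.
Column minimizes Row's payoff; the smallest is 1, so the best response is b1.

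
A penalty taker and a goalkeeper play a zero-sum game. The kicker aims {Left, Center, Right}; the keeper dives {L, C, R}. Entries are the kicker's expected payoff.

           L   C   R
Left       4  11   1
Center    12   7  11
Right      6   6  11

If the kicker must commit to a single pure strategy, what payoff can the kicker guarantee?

Row minima: Left → 1, Center → 7, Right → 6.
The best of these is 7.

7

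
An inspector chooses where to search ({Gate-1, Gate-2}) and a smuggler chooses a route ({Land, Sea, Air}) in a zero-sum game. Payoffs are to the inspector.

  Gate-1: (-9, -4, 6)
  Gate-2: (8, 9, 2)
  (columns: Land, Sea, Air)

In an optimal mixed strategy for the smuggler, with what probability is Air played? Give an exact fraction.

17/21

Row minima: Gate-1 → -9, Gate-2 → 2; maximin = 2.
Column maxima: Land → 8, Sea → 9, Air → 6; minimax = 6.
2 ≠ 6, so there is no saddle point; optimal play is mixed.
Sea is strictly dominated by Land (it gives the inspector strictly more in every row), so the smuggler never plays it.
On the remaining 2×2 (Gate-1, Gate-2 vs Land, Air):
Let the inspector play Gate-1 with probability p. Expected payoff against Land: (-9)p + 8(1−p) = −17p + 8; against Air: 6p + 2(1−p) = 4p + 2.
Setting these equal: −17p + 8 = 4p + 2 ⇒ −21p = -6 ⇒ p = 2/7, and the value is (-17)·(2/7) + 8 = 22/7.
For the smuggler: with q = P(Land), equating Gate-1's and Gate-2's payoffs gives −15q + 6 = 6q + 2 ⇒ q = 4/21.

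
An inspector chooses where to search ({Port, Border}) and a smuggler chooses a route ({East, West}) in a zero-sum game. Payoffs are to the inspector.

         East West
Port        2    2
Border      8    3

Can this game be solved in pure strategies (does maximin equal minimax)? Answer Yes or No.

Row minima: Port → 2, Border → 3; maximin = 3.
Column maxima: East → 8, West → 3; minimax = 3.
maximin = minimax = 3, so a saddle point exists.

Yes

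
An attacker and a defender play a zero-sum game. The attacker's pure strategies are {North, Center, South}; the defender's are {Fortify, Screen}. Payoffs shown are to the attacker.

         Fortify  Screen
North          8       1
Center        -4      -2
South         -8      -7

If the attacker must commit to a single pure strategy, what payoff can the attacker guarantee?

Row minima: North → 1, Center → -4, South → -8.
The best of these is 1.

1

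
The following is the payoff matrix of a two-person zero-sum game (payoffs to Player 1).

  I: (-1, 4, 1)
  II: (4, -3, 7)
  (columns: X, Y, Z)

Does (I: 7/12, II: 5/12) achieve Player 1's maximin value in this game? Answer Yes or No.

Against X this mix gives (7/12)·(-1) + (5/12)·4 = 13/12.
Against Y this mix gives (7/12)·4 + (5/12)·(-3) = 13/12.
Against Z this mix gives (7/12)·1 + (5/12)·7 = 7/2.
All of Player 2's active replies (X, Y) yield 13/12, and no column does worse for Player 1. The mix makes Player 2 indifferent and guarantees 13/12, so it is optimal.

Yes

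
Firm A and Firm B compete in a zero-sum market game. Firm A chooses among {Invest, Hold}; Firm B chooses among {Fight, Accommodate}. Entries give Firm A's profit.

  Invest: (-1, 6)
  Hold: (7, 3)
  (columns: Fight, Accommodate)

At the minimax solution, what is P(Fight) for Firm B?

3/11

Row minima: Invest → -1, Hold → 3; maximin = 3.
Column maxima: Fight → 7, Accommodate → 6; minimax = 6.
3 ≠ 6, so there is no saddle point; optimal play is mixed.
Let Firm A play Invest with probability p. Expected payoff against Fight: (-1)p + 7(1−p) = −8p + 7; against Accommodate: 6p + 3(1−p) = 3p + 3.
Setting these equal: −8p + 7 = 3p + 3 ⇒ −11p = -4 ⇒ p = 4/11, and the value is (-8)·(4/11) + 7 = 45/11.
For Firm B: with q = P(Fight), equating Invest's and Hold's payoffs gives −7q + 6 = 4q + 3 ⇒ q = 3/11.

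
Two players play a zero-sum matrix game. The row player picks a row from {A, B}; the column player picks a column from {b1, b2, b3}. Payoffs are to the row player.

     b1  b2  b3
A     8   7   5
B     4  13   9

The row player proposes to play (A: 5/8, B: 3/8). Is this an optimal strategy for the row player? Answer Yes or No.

Against b1 this mix gives (5/8)·8 + (3/8)·4 = 13/2.
Against b2 this mix gives (5/8)·7 + (3/8)·13 = 37/4.
Against b3 this mix gives (5/8)·5 + (3/8)·9 = 13/2.
All of the column player's active replies (b1, b3) yield 13/2, and no column does worse for the row player. The mix makes the column player indifferent and guarantees 13/2, so it is optimal.

Yes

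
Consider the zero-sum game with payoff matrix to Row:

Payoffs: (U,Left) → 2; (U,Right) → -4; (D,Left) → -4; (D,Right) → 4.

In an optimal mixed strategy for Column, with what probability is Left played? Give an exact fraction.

4/7

Row minima: U → -4, D → -4; maximin = -4.
Column maxima: Left → 2, Right → 4; minimax = 2.
-4 ≠ 2, so there is no saddle point; optimal play is mixed.
Let Row play U with probability p. Expected payoff against Left: 2p + (-4)(1−p) = 6p − 4; against Right: (-4)p + 4(1−p) = −8p + 4.
Setting these equal: 6p − 4 = −8p + 4 ⇒ 14p = 8 ⇒ p = 4/7, and the value is (6)·(4/7) − 4 = -4/7.
For Column: with q = P(Left), equating U's and D's payoffs gives 6q − 4 = −8q + 4 ⇒ q = 4/7.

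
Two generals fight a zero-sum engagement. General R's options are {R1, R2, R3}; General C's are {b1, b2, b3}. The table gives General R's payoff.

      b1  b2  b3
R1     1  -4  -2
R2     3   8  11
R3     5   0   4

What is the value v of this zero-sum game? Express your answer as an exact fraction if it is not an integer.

4

Row minima: R1 → -4, R2 → 3, R3 → 0; maximin = 3.
Column maxima: b1 → 5, b2 → 8, b3 → 11; minimax = 5.
3 ≠ 5, so there is no saddle point; optimal play is mixed.
R1 is strictly dominated by R2, so General R never plays it.
b3 is strictly dominated by b2 (it gives General R strictly more in every row), so General C never plays it.
On the remaining 2×2 (R2, R3 vs b1, b2):
Let General R play R2 with probability p. Expected payoff against b1: 3p + 5(1−p) = −2p + 5; against b2: 8p + 0(1−p) = 8p.
Setting these equal: −2p + 5 = 8p ⇒ −10p = -5 ⇒ p = 1/2, and the value is (-2)·(1/2) + 5 = 4.
For General C: with q = P(b1), equating R2's and R3's payoffs gives −5q + 8 = 5q ⇒ q = 4/5.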